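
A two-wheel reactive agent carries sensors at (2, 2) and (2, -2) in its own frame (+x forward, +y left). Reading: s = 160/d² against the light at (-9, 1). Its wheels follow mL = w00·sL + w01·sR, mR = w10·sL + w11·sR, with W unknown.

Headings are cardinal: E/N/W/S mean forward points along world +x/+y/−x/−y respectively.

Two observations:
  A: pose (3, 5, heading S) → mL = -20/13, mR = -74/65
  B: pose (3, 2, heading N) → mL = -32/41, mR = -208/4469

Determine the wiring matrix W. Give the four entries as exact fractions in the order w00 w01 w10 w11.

obs A: pose=(3,5,S) → sL=4/5, sR=20/13, mL=-20/13, mR=-74/65
obs B: pose=(3,2,N) → sL=160/109, sR=32/41, mL=-32/41, mR=-208/4469
sensor matrix S = [[4/5, 20/13], [160/109, 32/41]]; det S = -474624/290485
solve [mL_A; mL_B] = S·[w00; w01] and [mR_A; mR_B] = S·[w10; w11]:
  w00 = 0, w01 = -1, w10 = 1/2, w11 = -1

0 -1 1/2 -1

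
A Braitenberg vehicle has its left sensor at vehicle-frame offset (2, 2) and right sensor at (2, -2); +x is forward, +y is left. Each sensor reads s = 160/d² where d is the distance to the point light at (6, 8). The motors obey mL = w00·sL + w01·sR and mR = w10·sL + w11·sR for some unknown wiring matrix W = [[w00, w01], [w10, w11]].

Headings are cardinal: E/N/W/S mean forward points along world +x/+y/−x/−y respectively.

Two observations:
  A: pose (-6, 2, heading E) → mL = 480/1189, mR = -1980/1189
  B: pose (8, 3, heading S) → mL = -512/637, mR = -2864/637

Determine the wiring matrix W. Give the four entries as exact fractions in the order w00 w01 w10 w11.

obs A: pose=(-6,2,E) → sL=40/29, sR=40/41, mL=480/1189, mR=-1980/1189
obs B: pose=(8,3,S) → sL=32/13, sR=160/49, mL=-512/637, mR=-2864/637
sensor matrix S = [[40/29, 40/41], [32/13, 160/49]]; det S = 1592320/757393
solve [mL_A; mL_B] = S·[w00; w01] and [mR_A; mR_B] = S·[w10; w11]:
  w00 = 1, w01 = -1, w10 = -1/2, w11 = -1

1 -1 -1/2 -1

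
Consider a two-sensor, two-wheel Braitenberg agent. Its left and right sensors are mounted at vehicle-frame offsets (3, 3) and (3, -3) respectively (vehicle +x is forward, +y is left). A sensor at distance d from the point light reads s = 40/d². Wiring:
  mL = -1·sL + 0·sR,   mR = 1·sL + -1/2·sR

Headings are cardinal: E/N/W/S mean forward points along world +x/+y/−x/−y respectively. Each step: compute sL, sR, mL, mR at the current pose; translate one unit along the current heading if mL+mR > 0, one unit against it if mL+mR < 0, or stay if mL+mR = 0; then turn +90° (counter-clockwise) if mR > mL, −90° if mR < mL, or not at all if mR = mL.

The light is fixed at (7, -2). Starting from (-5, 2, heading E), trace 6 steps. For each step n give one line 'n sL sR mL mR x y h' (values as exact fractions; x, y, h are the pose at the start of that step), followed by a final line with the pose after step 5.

n=0: pose=(-5,2,E); sL=4/13, sR=20/41; mL=-4/13, mR=34/533; mL+mR=-10/41 → advance -1; mR−mL=198/533 → turn +1·90°
n=1: pose=(-6,2,N); sL=8/61, sR=40/149; mL=-8/61, mR=-28/9089; mL+mR=-20/149 → advance -1; mR−mL=1164/9089 → turn +1·90°
n=2: pose=(-6,1,W); sL=5/32, sR=10/73; mL=-5/32, mR=205/2336; mL+mR=-5/73 → advance -1; mR−mL=285/1168 → turn +1·90°
n=3: pose=(-5,1,S); sL=40/81, sR=8/45; mL=-40/81, mR=164/405; mL+mR=-4/45 → advance -1; mR−mL=364/405 → turn +1·90°
n=4: pose=(-5,2,E); sL=4/13, sR=20/41; mL=-4/13, mR=34/533; mL+mR=-10/41 → advance -1; mR−mL=198/533 → turn +1·90°
n=5: pose=(-6,2,N); sL=8/61, sR=40/149; mL=-8/61, mR=-28/9089; mL+mR=-20/149 → advance -1; mR−mL=1164/9089 → turn +1·90°

0 4/13 20/41 -4/13 34/533 -5 2 E
1 8/61 40/149 -8/61 -28/9089 -6 2 N
2 5/32 10/73 -5/32 205/2336 -6 1 W
3 40/81 8/45 -40/81 164/405 -5 1 S
4 4/13 20/41 -4/13 34/533 -5 2 E
5 8/61 40/149 -8/61 -28/9089 -6 2 N
final -6 1 W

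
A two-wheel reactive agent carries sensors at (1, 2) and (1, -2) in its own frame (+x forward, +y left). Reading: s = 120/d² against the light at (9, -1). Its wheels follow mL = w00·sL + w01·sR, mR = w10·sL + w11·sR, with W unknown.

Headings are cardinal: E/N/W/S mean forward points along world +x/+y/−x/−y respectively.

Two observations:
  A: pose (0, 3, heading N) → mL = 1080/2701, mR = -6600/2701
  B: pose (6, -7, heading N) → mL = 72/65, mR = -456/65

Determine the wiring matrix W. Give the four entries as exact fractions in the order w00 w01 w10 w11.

-1/2 1/2 -1 -1

obs A: pose=(0,3,N) → sL=60/73, sR=60/37, mL=1080/2701, mR=-6600/2701
obs B: pose=(6,-7,N) → sL=12/5, sR=60/13, mL=72/65, mR=-456/65
sensor matrix S = [[60/73, 60/37], [12/5, 60/13]]; det S = -3456/35113
solve [mL_A; mL_B] = S·[w00; w01] and [mR_A; mR_B] = S·[w10; w11]:
  w00 = -1/2, w01 = 1/2, w10 = -1, w11 = -1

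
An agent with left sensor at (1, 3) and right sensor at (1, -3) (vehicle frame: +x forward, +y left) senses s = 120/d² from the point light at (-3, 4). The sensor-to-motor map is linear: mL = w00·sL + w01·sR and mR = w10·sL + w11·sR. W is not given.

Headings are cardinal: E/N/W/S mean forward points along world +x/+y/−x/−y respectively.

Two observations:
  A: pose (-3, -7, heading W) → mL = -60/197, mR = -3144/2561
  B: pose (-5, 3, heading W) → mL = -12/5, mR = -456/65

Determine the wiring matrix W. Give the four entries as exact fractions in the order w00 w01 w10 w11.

obs A: pose=(-3,-7,W) → sL=120/197, sR=24/13, mL=-60/197, mR=-3144/2561
obs B: pose=(-5,3,W) → sL=24/5, sR=120/13, mL=-12/5, mR=-456/65
sensor matrix S = [[120/197, 24/13], [24/5, 120/13]]; det S = -41472/12805
solve [mL_A; mL_B] = S·[w00; w01] and [mR_A; mR_B] = S·[w10; w11]:
  w00 = -1/2, w01 = 0, w10 = -1/2, w11 = -1/2

-1/2 0 -1/2 -1/2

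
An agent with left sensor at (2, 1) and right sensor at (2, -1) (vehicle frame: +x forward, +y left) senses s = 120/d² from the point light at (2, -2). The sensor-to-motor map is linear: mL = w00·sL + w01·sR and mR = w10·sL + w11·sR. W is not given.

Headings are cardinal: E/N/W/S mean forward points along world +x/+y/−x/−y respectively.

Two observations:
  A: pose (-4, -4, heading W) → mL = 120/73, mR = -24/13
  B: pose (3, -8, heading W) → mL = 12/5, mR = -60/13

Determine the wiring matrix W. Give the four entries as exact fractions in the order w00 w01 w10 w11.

1 0 0 -1

obs A: pose=(-4,-4,W) → sL=120/73, sR=24/13, mL=120/73, mR=-24/13
obs B: pose=(3,-8,W) → sL=12/5, sR=60/13, mL=12/5, mR=-60/13
sensor matrix S = [[120/73, 24/13], [12/5, 60/13]]; det S = 1152/365
solve [mL_A; mL_B] = S·[w00; w01] and [mR_A; mR_B] = S·[w10; w11]:
  w00 = 1, w01 = 0, w10 = 0, w11 = -1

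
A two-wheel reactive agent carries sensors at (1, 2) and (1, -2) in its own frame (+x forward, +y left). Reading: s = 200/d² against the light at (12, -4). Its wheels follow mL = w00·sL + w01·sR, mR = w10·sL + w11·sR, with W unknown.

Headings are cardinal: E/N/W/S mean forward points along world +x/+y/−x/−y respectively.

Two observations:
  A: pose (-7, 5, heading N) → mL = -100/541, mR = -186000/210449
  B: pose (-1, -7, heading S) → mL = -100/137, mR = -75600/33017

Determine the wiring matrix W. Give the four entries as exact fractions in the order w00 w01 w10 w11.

-1/2 0 -1 -1

obs A: pose=(-7,5,N) → sL=200/541, sR=200/389, mL=-100/541, mR=-186000/210449
obs B: pose=(-1,-7,S) → sL=200/137, sR=200/241, mL=-100/137, mR=-75600/33017
sensor matrix S = [[200/541, 200/389], [200/137, 200/241]]; det S = -3083520000/6948394633
solve [mL_A; mL_B] = S·[w00; w01] and [mR_A; mR_B] = S·[w10; w11]:
  w00 = -1/2, w01 = 0, w10 = -1, w11 = -1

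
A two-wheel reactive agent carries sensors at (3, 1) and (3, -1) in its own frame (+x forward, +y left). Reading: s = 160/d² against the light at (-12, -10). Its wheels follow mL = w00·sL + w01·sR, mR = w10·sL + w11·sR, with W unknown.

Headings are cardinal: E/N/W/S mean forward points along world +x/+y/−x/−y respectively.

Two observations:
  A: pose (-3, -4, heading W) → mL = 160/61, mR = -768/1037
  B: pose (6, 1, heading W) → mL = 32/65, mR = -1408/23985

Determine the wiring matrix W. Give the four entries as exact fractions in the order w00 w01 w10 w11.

obs A: pose=(-3,-4,W) → sL=160/61, sR=32/17, mL=160/61, mR=-768/1037
obs B: pose=(6,1,W) → sL=32/65, sR=160/369, mL=32/65, mR=-1408/23985
sensor matrix S = [[160/61, 32/17], [32/65, 160/369]]; det S = 5238784/24872445
solve [mL_A; mL_B] = S·[w00; w01] and [mR_A; mR_B] = S·[w10; w11]:
  w00 = 1, w01 = 0, w10 = -1, w11 = 1

1 0 -1 1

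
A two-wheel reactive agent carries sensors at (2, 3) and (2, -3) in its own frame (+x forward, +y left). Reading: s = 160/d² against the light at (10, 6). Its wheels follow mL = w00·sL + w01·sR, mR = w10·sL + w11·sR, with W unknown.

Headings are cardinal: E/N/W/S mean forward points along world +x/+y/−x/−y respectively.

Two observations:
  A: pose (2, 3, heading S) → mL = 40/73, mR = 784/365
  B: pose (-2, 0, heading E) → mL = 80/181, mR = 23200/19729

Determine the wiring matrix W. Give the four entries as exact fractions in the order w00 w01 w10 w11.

0 1/2 1/2 1/2

obs A: pose=(2,3,S) → sL=16/5, sR=80/73, mL=40/73, mR=784/365
obs B: pose=(-2,0,E) → sL=160/109, sR=160/181, mL=80/181, mR=23200/19729
sensor matrix S = [[16/5, 80/73], [160/109, 160/181]]; det S = 1757184/1440217
solve [mL_A; mL_B] = S·[w00; w01] and [mR_A; mR_B] = S·[w10; w11]:
  w00 = 0, w01 = 1/2, w10 = 1/2, w11 = 1/2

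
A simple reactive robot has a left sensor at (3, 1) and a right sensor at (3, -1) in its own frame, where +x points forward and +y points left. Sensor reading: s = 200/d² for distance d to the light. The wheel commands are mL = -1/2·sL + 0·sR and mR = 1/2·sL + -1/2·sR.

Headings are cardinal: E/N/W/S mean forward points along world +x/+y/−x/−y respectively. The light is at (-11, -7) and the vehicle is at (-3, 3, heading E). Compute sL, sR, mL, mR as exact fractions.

100/121 100/101 -50/121 -1000/12221

left sensor world pos  = (0, 4); dL² = 242
right sensor world pos = (0, 2); dR² = 202
sL = 200/242 = 100/121
sR = 200/202 = 100/101
mL = -1/2·sL + 0·sR = -50/121
mR = 1/2·sL + -1/2·sR = -1000/12221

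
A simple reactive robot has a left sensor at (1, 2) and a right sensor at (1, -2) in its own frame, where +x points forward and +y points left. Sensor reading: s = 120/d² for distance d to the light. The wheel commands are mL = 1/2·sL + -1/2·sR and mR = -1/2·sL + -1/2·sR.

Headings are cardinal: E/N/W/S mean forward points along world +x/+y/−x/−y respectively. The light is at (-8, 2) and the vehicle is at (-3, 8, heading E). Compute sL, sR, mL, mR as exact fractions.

6/5 30/13 -36/65 -114/65

left sensor world pos  = (-2, 10); dL² = 100
right sensor world pos = (-2, 6); dR² = 52
sL = 120/100 = 6/5
sR = 120/52 = 30/13
mL = 1/2·sL + -1/2·sR = -36/65
mR = -1/2·sL + -1/2·sR = -114/65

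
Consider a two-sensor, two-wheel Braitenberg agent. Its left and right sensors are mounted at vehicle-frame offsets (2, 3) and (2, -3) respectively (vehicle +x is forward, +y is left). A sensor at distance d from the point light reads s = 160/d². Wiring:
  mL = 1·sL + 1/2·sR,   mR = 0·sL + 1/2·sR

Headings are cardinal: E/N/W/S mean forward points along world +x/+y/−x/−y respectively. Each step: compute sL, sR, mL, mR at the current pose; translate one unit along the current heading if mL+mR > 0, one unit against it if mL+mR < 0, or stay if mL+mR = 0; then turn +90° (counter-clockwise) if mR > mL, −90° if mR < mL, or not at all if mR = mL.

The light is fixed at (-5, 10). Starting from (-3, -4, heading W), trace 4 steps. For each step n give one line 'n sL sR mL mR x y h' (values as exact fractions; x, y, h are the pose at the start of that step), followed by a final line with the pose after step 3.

n=0: pose=(-3,-4,W); sL=160/289, sR=160/121; mL=42480/34969, mR=80/121; mL+mR=65600/34969 → advance +1; mR−mL=-160/289 → turn -1·90°
n=1: pose=(-4,-4,N); sL=40/37, sR=1; mL=117/74, mR=1/2; mL+mR=77/37 → advance +1; mR−mL=-40/37 → turn -1·90°
n=2: pose=(-4,-3,E); sL=160/109, sR=32/53; mL=10224/5777, mR=16/53; mL+mR=11968/5777 → advance +1; mR−mL=-160/109 → turn -1·90°
n=3: pose=(-3,-3,S); sL=16/25, sR=80/113; mL=2808/2825, mR=40/113; mL+mR=3808/2825 → advance +1; mR−mL=-16/25 → turn -1·90°

0 160/289 160/121 42480/34969 80/121 -3 -4 W
1 40/37 1 117/74 1/2 -4 -4 N
2 160/109 32/53 10224/5777 16/53 -4 -3 E
3 16/25 80/113 2808/2825 40/113 -3 -3 S
final -3 -4 W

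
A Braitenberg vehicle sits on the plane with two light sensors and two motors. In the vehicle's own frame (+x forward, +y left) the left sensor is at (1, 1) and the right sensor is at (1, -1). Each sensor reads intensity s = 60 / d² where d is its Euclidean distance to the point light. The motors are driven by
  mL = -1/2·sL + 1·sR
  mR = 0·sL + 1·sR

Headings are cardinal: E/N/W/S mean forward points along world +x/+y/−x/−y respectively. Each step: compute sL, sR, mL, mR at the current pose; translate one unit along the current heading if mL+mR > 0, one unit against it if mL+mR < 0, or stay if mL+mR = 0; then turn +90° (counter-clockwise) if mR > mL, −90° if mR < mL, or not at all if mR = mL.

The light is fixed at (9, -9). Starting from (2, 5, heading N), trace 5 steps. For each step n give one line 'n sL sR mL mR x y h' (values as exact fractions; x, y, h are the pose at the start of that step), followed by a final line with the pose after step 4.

n=0: pose=(2,5,N); sL=60/289, sR=20/87; mL=3170/25143, mR=20/87; mL+mR=8950/25143 → advance +1; mR−mL=30/289 → turn +1·90°
n=1: pose=(2,6,W); sL=3/13, sR=3/16; mL=15/208, mR=3/16; mL+mR=27/104 → advance +1; mR−mL=3/26 → turn +1·90°
n=2: pose=(1,6,S); sL=12/49, sR=60/277; mL=1278/13573, mR=60/277; mL+mR=4218/13573 → advance +1; mR−mL=6/49 → turn +1·90°
n=3: pose=(1,5,E); sL=30/137, sR=30/109; mL=2475/14933, mR=30/109; mL+mR=6585/14933 → advance +1; mR−mL=15/137 → turn +1·90°
n=4: pose=(2,5,N); sL=60/289, sR=20/87; mL=3170/25143, mR=20/87; mL+mR=8950/25143 → advance +1; mR−mL=30/289 → turn +1·90°

0 60/289 20/87 3170/25143 20/87 2 5 N
1 3/13 3/16 15/208 3/16 2 6 W
2 12/49 60/277 1278/13573 60/277 1 6 S
3 30/137 30/109 2475/14933 30/109 1 5 E
4 60/289 20/87 3170/25143 20/87 2 5 N
final 2 6 W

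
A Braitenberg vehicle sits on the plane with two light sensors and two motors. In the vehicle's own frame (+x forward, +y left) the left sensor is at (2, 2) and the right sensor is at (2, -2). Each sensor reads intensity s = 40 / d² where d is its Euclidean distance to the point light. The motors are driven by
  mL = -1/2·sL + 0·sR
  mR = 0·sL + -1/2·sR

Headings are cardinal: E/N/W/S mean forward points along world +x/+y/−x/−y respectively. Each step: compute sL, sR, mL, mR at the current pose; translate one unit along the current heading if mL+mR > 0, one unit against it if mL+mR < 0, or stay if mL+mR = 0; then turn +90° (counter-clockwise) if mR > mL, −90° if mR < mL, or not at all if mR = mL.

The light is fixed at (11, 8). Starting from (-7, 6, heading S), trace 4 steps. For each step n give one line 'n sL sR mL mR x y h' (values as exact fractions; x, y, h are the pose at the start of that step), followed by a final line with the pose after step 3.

n=0: pose=(-7,6,S); sL=5/34, sR=5/52; mL=-5/68, mR=-5/104; mL+mR=-215/1768 → advance -1; mR−mL=45/1768 → turn +1·90°
n=1: pose=(-7,7,E); sL=40/257, sR=8/53; mL=-20/257, mR=-4/53; mL+mR=-2088/13621 → advance -1; mR−mL=32/13621 → turn +1·90°
n=2: pose=(-8,7,N); sL=20/221, sR=4/29; mL=-10/221, mR=-2/29; mL+mR=-732/6409 → advance -1; mR−mL=-152/6409 → turn -1·90°
n=3: pose=(-8,6,E); sL=40/289, sR=8/61; mL=-20/289, mR=-4/61; mL+mR=-2376/17629 → advance -1; mR−mL=64/17629 → turn +1·90°

0 5/34 5/52 -5/68 -5/104 -7 6 S
1 40/257 8/53 -20/257 -4/53 -7 7 E
2 20/221 4/29 -10/221 -2/29 -8 7 N
3 40/289 8/61 -20/289 -4/61 -8 6 E
final -9 6 N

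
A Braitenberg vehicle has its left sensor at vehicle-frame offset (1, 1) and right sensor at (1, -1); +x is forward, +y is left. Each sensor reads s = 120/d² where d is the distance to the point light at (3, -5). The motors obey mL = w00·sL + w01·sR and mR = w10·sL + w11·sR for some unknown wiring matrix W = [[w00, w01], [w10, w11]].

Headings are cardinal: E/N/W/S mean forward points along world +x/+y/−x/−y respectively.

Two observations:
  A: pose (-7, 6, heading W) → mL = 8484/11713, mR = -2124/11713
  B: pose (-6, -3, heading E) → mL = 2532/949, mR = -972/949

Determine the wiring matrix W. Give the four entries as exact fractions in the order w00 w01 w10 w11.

1/2 1 1/2 -1

obs A: pose=(-7,6,W) → sL=120/221, sR=24/53, mL=8484/11713, mR=-2124/11713
obs B: pose=(-6,-3,E) → sL=120/73, sR=24/13, mL=2532/949, mR=-972/949
sensor matrix S = [[120/221, 24/53], [120/73, 24/13]]; det S = 2868480/11115637
solve [mL_A; mL_B] = S·[w00; w01] and [mR_A; mR_B] = S·[w10; w11]:
  w00 = 1/2, w01 = 1, w10 = 1/2, w11 = -1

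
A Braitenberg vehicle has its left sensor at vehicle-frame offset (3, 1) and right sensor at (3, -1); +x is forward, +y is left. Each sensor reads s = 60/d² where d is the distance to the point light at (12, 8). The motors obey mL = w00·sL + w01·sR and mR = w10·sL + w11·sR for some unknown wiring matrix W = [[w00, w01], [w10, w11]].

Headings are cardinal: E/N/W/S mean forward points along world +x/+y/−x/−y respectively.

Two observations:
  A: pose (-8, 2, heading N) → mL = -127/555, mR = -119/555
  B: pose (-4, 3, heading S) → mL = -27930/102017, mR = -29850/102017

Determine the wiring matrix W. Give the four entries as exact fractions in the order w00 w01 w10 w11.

-1/2 -1 -1 -1/2

obs A: pose=(-8,2,N) → sL=2/15, sR=6/37, mL=-127/555, mR=-119/555
obs B: pose=(-4,3,S) → sL=60/289, sR=60/353, mL=-27930/102017, mR=-29850/102017
sensor matrix S = [[2/15, 6/37], [60/289, 60/353]]; det S = -41536/3774629
solve [mL_A; mL_B] = S·[w00; w01] and [mR_A; mR_B] = S·[w10; w11]:
  w00 = -1/2, w01 = -1, w10 = -1, w11 = -1/2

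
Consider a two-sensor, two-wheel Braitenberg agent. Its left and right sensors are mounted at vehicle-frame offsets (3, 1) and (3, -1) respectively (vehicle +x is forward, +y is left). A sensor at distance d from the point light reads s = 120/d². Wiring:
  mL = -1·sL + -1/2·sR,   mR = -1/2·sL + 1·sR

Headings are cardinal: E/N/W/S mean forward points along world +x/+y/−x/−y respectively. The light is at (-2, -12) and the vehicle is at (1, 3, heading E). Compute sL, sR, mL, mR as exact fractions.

left sensor world pos  = (4, 4); dL² = 292
right sensor world pos = (4, 2); dR² = 232
sL = 120/292 = 30/73
sR = 120/232 = 15/29
mL = -1·sL + -1/2·sR = -2835/4234
mR = -1/2·sL + 1·sR = 660/2117

30/73 15/29 -2835/4234 660/2117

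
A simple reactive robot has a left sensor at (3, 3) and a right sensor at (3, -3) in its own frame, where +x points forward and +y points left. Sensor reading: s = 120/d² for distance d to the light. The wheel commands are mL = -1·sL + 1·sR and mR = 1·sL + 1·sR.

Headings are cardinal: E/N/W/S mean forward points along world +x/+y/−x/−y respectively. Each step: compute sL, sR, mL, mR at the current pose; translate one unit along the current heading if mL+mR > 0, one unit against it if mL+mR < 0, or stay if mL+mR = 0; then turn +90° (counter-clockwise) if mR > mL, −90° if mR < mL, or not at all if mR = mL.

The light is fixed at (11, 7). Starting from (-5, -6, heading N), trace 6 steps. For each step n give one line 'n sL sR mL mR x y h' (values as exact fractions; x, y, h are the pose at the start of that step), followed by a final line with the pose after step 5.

0 120/461 120/269 23040/124009 87600/124009 -5 -6 N
1 60/293 60/221 4320/64753 30840/64753 -5 -5 W
2 120/421 24/125 -4896/52625 25104/52625 -6 -5 S
3 15/37 30/113 -585/4181 2805/4181 -6 -6 E
4 120/461 120/269 23040/124009 87600/124009 -5 -6 N
5 60/293 60/221 4320/64753 30840/64753 -5 -5 W
final -6 -5 S

n=0: pose=(-5,-6,N); sL=120/461, sR=120/269; mL=23040/124009, mR=87600/124009; mL+mR=240/269 → advance +1; mR−mL=240/461 → turn +1·90°
n=1: pose=(-5,-5,W); sL=60/293, sR=60/221; mL=4320/64753, mR=30840/64753; mL+mR=120/221 → advance +1; mR−mL=120/293 → turn +1·90°
n=2: pose=(-6,-5,S); sL=120/421, sR=24/125; mL=-4896/52625, mR=25104/52625; mL+mR=48/125 → advance +1; mR−mL=240/421 → turn +1·90°
n=3: pose=(-6,-6,E); sL=15/37, sR=30/113; mL=-585/4181, mR=2805/4181; mL+mR=60/113 → advance +1; mR−mL=30/37 → turn +1·90°
n=4: pose=(-5,-6,N); sL=120/461, sR=120/269; mL=23040/124009, mR=87600/124009; mL+mR=240/269 → advance +1; mR−mL=240/461 → turn +1·90°
n=5: pose=(-5,-5,W); sL=60/293, sR=60/221; mL=4320/64753, mR=30840/64753; mL+mR=120/221 → advance +1; mR−mL=120/293 → turn +1·90°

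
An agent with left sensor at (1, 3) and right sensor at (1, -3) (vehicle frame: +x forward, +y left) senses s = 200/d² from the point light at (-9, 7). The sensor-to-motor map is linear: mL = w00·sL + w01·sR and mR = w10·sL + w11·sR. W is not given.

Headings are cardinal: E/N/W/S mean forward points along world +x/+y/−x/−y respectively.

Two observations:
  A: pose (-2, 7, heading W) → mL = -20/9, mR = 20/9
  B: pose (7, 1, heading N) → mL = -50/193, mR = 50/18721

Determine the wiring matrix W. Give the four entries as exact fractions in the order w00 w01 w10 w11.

0 -1/2 -1/2 1

obs A: pose=(-2,7,W) → sL=40/9, sR=40/9, mL=-20/9, mR=20/9
obs B: pose=(7,1,N) → sL=100/97, sR=100/193, mL=-50/193, mR=50/18721
sensor matrix S = [[40/9, 40/9], [100/97, 100/193]]; det S = -128000/56163
solve [mL_A; mL_B] = S·[w00; w01] and [mR_A; mR_B] = S·[w10; w11]:
  w00 = 0, w01 = -1/2, w10 = -1/2, w11 = 1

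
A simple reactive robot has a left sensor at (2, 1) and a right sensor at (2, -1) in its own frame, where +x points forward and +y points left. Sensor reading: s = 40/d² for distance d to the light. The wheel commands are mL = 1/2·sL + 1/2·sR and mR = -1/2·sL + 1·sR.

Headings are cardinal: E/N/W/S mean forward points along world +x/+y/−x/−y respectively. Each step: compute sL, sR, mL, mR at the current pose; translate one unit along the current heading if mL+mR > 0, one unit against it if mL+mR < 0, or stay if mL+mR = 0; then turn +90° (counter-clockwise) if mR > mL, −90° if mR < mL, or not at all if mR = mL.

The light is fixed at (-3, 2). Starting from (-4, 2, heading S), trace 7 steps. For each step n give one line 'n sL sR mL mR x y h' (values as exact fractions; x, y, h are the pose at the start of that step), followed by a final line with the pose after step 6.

0 10 5 15/2 0 -4 2 S
1 40/13 40/9 440/117 340/117 -4 1 W
2 4 20 12 18 -5 1 N
3 40/17 40/17 40/17 20/17 -5 2 W
4 2 5 7/2 4 -6 2 N
5 8/5 40/29 216/145 84/145 -6 3 W
6 20/17 20/9 260/153 250/153 -7 3 N
final -7 4 E

n=0: pose=(-4,2,S); sL=10, sR=5; mL=15/2, mR=0; mL+mR=15/2 → advance +1; mR−mL=-15/2 → turn -1·90°
n=1: pose=(-4,1,W); sL=40/13, sR=40/9; mL=440/117, mR=340/117; mL+mR=20/3 → advance +1; mR−mL=-100/117 → turn -1·90°
n=2: pose=(-5,1,N); sL=4, sR=20; mL=12, mR=18; mL+mR=30 → advance +1; mR−mL=6 → turn +1·90°
n=3: pose=(-5,2,W); sL=40/17, sR=40/17; mL=40/17, mR=20/17; mL+mR=60/17 → advance +1; mR−mL=-20/17 → turn -1·90°
n=4: pose=(-6,2,N); sL=2, sR=5; mL=7/2, mR=4; mL+mR=15/2 → advance +1; mR−mL=1/2 → turn +1·90°
n=5: pose=(-6,3,W); sL=8/5, sR=40/29; mL=216/145, mR=84/145; mL+mR=60/29 → advance +1; mR−mL=-132/145 → turn -1·90°
n=6: pose=(-7,3,N); sL=20/17, sR=20/9; mL=260/153, mR=250/153; mL+mR=10/3 → advance +1; mR−mL=-10/153 → turn -1·90°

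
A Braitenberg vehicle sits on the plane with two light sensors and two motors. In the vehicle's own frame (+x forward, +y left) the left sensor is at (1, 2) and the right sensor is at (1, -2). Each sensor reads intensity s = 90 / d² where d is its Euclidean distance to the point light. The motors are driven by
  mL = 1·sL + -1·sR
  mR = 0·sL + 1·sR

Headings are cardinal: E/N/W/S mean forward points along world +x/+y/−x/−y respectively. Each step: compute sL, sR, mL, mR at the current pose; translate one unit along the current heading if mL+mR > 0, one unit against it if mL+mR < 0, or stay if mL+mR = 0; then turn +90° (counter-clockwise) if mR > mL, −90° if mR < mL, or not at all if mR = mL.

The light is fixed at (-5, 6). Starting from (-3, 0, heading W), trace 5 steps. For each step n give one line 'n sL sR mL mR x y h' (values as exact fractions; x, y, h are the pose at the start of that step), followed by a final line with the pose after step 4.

n=0: pose=(-3,0,W); sL=18/13, sR=90/17; mL=-864/221, mR=90/17; mL+mR=18/13 → advance +1; mR−mL=2034/221 → turn +1·90°
n=1: pose=(-4,0,S); sL=45/29, sR=9/5; mL=-36/145, mR=9/5; mL+mR=45/29 → advance +1; mR−mL=297/145 → turn +1·90°
n=2: pose=(-4,-1,E); sL=90/29, sR=18/17; mL=1008/493, mR=18/17; mL+mR=90/29 → advance +1; mR−mL=-486/493 → turn -1·90°
n=3: pose=(-3,-1,S); sL=9/8, sR=45/32; mL=-9/32, mR=45/32; mL+mR=9/8 → advance +1; mR−mL=27/16 → turn +1·90°
n=4: pose=(-3,-2,E); sL=2, sR=90/109; mL=128/109, mR=90/109; mL+mR=2 → advance +1; mR−mL=-38/109 → turn -1·90°

0 18/13 90/17 -864/221 90/17 -3 0 W
1 45/29 9/5 -36/145 9/5 -4 0 S
2 90/29 18/17 1008/493 18/17 -4 -1 E
3 9/8 45/32 -9/32 45/32 -3 -1 S
4 2 90/109 128/109 90/109 -3 -2 E
final -2 -2 S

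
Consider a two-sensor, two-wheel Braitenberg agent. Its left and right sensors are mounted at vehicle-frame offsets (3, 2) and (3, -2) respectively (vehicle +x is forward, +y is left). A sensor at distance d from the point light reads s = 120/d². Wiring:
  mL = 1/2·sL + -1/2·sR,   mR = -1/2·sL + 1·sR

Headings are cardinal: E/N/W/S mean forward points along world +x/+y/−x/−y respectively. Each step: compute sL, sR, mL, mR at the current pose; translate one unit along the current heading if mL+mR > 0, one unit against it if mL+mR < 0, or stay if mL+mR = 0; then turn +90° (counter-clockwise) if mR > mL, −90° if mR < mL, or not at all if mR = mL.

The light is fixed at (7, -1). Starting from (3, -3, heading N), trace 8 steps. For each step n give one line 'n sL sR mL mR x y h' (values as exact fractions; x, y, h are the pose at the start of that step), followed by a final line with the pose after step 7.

0 120/37 24 -384/37 828/37 3 -3 N
1 60/29 12/5 -24/145 198/145 3 -2 W
2 24/5 24/13 96/65 -36/65 2 -2 S
3 3/2 15/8 -3/16 9/8 2 -3 W
4 120/41 120/89 2880/3649 -420/3649 1 -3 S
5 60/53 60/41 -360/2173 1950/2173 1 -4 W
6 120/61 40/39 1120/2379 100/2379 0 -4 S
7 15/17 15/13 -30/221 315/442 0 -5 W
final -1 -5 S

n=0: pose=(3,-3,N); sL=120/37, sR=24; mL=-384/37, mR=828/37; mL+mR=12 → advance +1; mR−mL=1212/37 → turn +1·90°
n=1: pose=(3,-2,W); sL=60/29, sR=12/5; mL=-24/145, mR=198/145; mL+mR=6/5 → advance +1; mR−mL=222/145 → turn +1·90°
n=2: pose=(2,-2,S); sL=24/5, sR=24/13; mL=96/65, mR=-36/65; mL+mR=12/13 → advance +1; mR−mL=-132/65 → turn -1·90°
n=3: pose=(2,-3,W); sL=3/2, sR=15/8; mL=-3/16, mR=9/8; mL+mR=15/16 → advance +1; mR−mL=21/16 → turn +1·90°
n=4: pose=(1,-3,S); sL=120/41, sR=120/89; mL=2880/3649, mR=-420/3649; mL+mR=60/89 → advance +1; mR−mL=-3300/3649 → turn -1·90°
n=5: pose=(1,-4,W); sL=60/53, sR=60/41; mL=-360/2173, mR=1950/2173; mL+mR=30/41 → advance +1; mR−mL=2310/2173 → turn +1·90°
n=6: pose=(0,-4,S); sL=120/61, sR=40/39; mL=1120/2379, mR=100/2379; mL+mR=20/39 → advance +1; mR−mL=-340/793 → turn -1·90°
n=7: pose=(0,-5,W); sL=15/17, sR=15/13; mL=-30/221, mR=315/442; mL+mR=15/26 → advance +1; mR−mL=375/442 → turn +1·90°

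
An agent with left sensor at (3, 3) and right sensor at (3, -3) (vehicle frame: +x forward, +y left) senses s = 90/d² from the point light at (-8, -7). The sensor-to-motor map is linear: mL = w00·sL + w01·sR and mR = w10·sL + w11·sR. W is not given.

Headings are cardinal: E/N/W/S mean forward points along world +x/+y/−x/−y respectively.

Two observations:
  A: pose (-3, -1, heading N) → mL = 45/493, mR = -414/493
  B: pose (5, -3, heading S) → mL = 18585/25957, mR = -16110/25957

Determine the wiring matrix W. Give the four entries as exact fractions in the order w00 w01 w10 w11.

-1/2 1 -1/2 -1/2

obs A: pose=(-3,-1,N) → sL=18/17, sR=18/29, mL=45/493, mR=-414/493
obs B: pose=(5,-3,S) → sL=90/257, sR=90/101, mL=18585/25957, mR=-16110/25957
sensor matrix S = [[18/17, 18/29], [90/257, 90/101]]; det S = 9292320/12796801
solve [mL_A; mL_B] = S·[w00; w01] and [mR_A; mR_B] = S·[w10; w11]:
  w00 = -1/2, w01 = 1, w10 = -1/2, w11 = -1/2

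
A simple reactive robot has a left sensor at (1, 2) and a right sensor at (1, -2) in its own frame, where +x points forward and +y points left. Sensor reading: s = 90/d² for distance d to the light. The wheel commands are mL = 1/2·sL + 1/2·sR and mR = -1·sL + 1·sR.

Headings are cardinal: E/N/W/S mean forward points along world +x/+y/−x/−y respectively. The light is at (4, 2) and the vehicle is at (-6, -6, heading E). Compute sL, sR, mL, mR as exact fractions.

left sensor world pos  = (-5, -4); dL² = 117
right sensor world pos = (-5, -8); dR² = 181
sL = 90/117 = 10/13
sR = 90/181 = 90/181
mL = 1/2·sL + 1/2·sR = 1490/2353
mR = -1·sL + 1·sR = -640/2353

10/13 90/181 1490/2353 -640/2353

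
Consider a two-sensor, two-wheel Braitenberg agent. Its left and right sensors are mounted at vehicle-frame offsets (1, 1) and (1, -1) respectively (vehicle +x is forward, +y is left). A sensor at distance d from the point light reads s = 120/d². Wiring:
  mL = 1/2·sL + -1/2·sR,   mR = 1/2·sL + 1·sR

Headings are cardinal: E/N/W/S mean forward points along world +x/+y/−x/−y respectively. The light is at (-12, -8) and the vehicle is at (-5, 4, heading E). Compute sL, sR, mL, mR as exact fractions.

120/233 24/37 -576/8621 7812/8621

left sensor world pos  = (-4, 5); dL² = 233
right sensor world pos = (-4, 3); dR² = 185
sL = 120/233 = 120/233
sR = 120/185 = 24/37
mL = 1/2·sL + -1/2·sR = -576/8621
mR = 1/2·sL + 1·sR = 7812/8621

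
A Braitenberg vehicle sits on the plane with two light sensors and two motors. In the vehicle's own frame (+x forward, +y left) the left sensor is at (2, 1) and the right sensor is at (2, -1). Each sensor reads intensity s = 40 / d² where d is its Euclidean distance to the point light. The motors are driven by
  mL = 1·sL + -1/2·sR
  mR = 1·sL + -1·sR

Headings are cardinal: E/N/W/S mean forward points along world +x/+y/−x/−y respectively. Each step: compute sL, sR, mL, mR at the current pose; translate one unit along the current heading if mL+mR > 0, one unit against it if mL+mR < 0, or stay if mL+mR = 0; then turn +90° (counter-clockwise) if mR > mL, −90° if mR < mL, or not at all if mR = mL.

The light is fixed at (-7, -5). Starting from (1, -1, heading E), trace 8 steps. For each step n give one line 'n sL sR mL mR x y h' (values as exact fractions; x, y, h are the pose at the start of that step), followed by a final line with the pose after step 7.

0 8/25 40/109 372/2725 -128/2725 1 -1 E
1 5/13 10/17 20/221 -45/221 2 -1 S
2 8/13 8/17 84/221 32/221 2 0 W
3 20/49 4/13 162/637 64/637 1 0 N
4 40/149 8/25 404/3725 -192/3725 1 1 E
5 10/29 1/2 11/116 -9/58 2 1 S
6 8/17 40/113 564/1921 224/1921 2 2 W
7 4/13 20/81 194/1053 64/1053 1 2 N
final 1 3 E

n=0: pose=(1,-1,E); sL=8/25, sR=40/109; mL=372/2725, mR=-128/2725; mL+mR=244/2725 → advance +1; mR−mL=-20/109 → turn -1·90°
n=1: pose=(2,-1,S); sL=5/13, sR=10/17; mL=20/221, mR=-45/221; mL+mR=-25/221 → advance -1; mR−mL=-5/17 → turn -1·90°
n=2: pose=(2,0,W); sL=8/13, sR=8/17; mL=84/221, mR=32/221; mL+mR=116/221 → advance +1; mR−mL=-4/17 → turn -1·90°
n=3: pose=(1,0,N); sL=20/49, sR=4/13; mL=162/637, mR=64/637; mL+mR=226/637 → advance +1; mR−mL=-2/13 → turn -1·90°
n=4: pose=(1,1,E); sL=40/149, sR=8/25; mL=404/3725, mR=-192/3725; mL+mR=212/3725 → advance +1; mR−mL=-4/25 → turn -1·90°
n=5: pose=(2,1,S); sL=10/29, sR=1/2; mL=11/116, mR=-9/58; mL+mR=-7/116 → advance -1; mR−mL=-1/4 → turn -1·90°
n=6: pose=(2,2,W); sL=8/17, sR=40/113; mL=564/1921, mR=224/1921; mL+mR=788/1921 → advance +1; mR−mL=-20/113 → turn -1·90°
n=7: pose=(1,2,N); sL=4/13, sR=20/81; mL=194/1053, mR=64/1053; mL+mR=86/351 → advance +1; mR−mL=-10/81 → turn -1·90°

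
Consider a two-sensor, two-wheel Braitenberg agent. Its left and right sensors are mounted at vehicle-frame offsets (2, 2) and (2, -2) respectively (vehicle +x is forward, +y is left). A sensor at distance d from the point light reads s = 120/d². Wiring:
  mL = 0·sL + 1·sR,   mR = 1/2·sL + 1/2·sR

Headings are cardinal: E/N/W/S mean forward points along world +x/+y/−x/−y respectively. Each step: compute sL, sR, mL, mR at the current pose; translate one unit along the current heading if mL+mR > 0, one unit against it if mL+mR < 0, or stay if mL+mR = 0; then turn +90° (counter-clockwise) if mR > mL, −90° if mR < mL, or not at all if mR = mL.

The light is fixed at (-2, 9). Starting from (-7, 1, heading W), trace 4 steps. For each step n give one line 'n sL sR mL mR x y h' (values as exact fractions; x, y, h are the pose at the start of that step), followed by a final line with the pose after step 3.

0 120/149 24/17 24/17 2808/2533 -7 1 W
1 6/5 30/13 30/13 114/65 -8 1 N
2 120/41 120/97 120/97 8280/3977 -8 2 E
3 60/37 60/17 60/17 1620/629 -7 2 N
final -7 3 E

n=0: pose=(-7,1,W); sL=120/149, sR=24/17; mL=24/17, mR=2808/2533; mL+mR=6384/2533 → advance +1; mR−mL=-768/2533 → turn -1·90°
n=1: pose=(-8,1,N); sL=6/5, sR=30/13; mL=30/13, mR=114/65; mL+mR=264/65 → advance +1; mR−mL=-36/65 → turn -1·90°
n=2: pose=(-8,2,E); sL=120/41, sR=120/97; mL=120/97, mR=8280/3977; mL+mR=13200/3977 → advance +1; mR−mL=3360/3977 → turn +1·90°
n=3: pose=(-7,2,N); sL=60/37, sR=60/17; mL=60/17, mR=1620/629; mL+mR=3840/629 → advance +1; mR−mL=-600/629 → turn -1·90°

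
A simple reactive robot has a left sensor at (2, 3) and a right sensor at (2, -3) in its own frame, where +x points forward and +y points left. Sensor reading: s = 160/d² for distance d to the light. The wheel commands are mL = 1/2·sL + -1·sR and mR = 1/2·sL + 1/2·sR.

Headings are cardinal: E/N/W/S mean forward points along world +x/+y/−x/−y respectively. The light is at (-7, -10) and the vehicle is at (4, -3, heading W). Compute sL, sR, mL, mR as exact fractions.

160/97 160/181 -1040/17557 22240/17557

left sensor world pos  = (2, -6); dL² = 97
right sensor world pos = (2, 0); dR² = 181
sL = 160/97 = 160/97
sR = 160/181 = 160/181
mL = 1/2·sL + -1·sR = -1040/17557
mR = 1/2·sL + 1/2·sR = 22240/17557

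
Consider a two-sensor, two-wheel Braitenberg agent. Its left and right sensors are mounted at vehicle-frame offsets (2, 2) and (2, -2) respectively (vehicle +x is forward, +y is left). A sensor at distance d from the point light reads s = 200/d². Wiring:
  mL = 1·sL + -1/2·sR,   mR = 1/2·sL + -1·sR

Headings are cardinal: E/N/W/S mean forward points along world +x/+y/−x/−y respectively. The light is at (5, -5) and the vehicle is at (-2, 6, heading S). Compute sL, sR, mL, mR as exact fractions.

100/53 100/81 5450/4293 -1250/4293

left sensor world pos  = (0, 4); dL² = 106
right sensor world pos = (-4, 4); dR² = 162
sL = 200/106 = 100/53
sR = 200/162 = 100/81
mL = 1·sL + -1/2·sR = 5450/4293
mR = 1/2·sL + -1·sR = -1250/4293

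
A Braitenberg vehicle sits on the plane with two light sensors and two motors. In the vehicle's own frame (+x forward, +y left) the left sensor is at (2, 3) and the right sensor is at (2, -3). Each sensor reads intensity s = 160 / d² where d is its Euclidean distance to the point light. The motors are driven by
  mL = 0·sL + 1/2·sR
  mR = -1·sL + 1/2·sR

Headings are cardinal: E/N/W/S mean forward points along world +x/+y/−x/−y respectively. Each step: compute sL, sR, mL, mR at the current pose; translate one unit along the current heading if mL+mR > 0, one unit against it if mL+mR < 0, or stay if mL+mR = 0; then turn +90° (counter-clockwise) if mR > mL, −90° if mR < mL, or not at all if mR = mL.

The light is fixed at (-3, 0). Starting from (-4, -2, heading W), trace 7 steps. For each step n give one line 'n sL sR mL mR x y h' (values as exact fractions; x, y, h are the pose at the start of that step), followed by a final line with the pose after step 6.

0 80/17 16 8 56/17 -4 -2 W
1 32/5 160 80 368/5 -5 -2 N
2 40 10 5 -35 -5 -1 E
3 160/9 32/9 16/9 -16 -6 -1 S
4 80/17 80/17 40/17 -40/17 -6 0 W
5 4 40 20 16 -6 0 N
6 160/17 32 16 112/17 -6 1 E
final -5 1 S

n=0: pose=(-4,-2,W); sL=80/17, sR=16; mL=8, mR=56/17; mL+mR=192/17 → advance +1; mR−mL=-80/17 → turn -1·90°
n=1: pose=(-5,-2,N); sL=32/5, sR=160; mL=80, mR=368/5; mL+mR=768/5 → advance +1; mR−mL=-32/5 → turn -1·90°
n=2: pose=(-5,-1,E); sL=40, sR=10; mL=5, mR=-35; mL+mR=-30 → advance -1; mR−mL=-40 → turn -1·90°
n=3: pose=(-6,-1,S); sL=160/9, sR=32/9; mL=16/9, mR=-16; mL+mR=-128/9 → advance -1; mR−mL=-160/9 → turn -1·90°
n=4: pose=(-6,0,W); sL=80/17, sR=80/17; mL=40/17, mR=-40/17; mL+mR=0 → advance +0; mR−mL=-80/17 → turn -1·90°
n=5: pose=(-6,0,N); sL=4, sR=40; mL=20, mR=16; mL+mR=36 → advance +1; mR−mL=-4 → turn -1·90°
n=6: pose=(-6,1,E); sL=160/17, sR=32; mL=16, mR=112/17; mL+mR=384/17 → advance +1; mR−mL=-160/17 → turn -1·90°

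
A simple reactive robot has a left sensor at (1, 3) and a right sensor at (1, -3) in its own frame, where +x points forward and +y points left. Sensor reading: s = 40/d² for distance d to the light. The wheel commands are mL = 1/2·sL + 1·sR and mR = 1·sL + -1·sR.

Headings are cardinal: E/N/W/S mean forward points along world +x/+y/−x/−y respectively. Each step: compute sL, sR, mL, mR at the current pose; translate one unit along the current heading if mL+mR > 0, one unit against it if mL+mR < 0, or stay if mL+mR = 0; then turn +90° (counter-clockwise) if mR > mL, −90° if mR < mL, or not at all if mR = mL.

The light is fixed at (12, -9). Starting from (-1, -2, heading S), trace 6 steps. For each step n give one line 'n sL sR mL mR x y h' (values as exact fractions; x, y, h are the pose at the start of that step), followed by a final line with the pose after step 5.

n=0: pose=(-1,-2,S); sL=5/17, sR=10/73; mL=705/2482, mR=195/1241; mL+mR=15/34 → advance +1; mR−mL=-315/2482 → turn -1·90°
n=1: pose=(-1,-3,W); sL=8/41, sR=40/277; mL=2748/11357, mR=576/11357; mL+mR=12/41 → advance +1; mR−mL=-2172/11357 → turn -1·90°
n=2: pose=(-2,-3,N); sL=20/169, sR=4/17; mL=846/2873, mR=-336/2873; mL+mR=30/169 → advance +1; mR−mL=-1182/2873 → turn -1·90°
n=3: pose=(-2,-2,E); sL=40/269, sR=8/37; mL=2892/9953, mR=-672/9953; mL+mR=60/269 → advance +1; mR−mL=-3564/9953 → turn -1·90°
n=4: pose=(-1,-2,S); sL=5/17, sR=10/73; mL=705/2482, mR=195/1241; mL+mR=15/34 → advance +1; mR−mL=-315/2482 → turn -1·90°
n=5: pose=(-1,-3,W); sL=8/41, sR=40/277; mL=2748/11357, mR=576/11357; mL+mR=12/41 → advance +1; mR−mL=-2172/11357 → turn -1·90°

0 5/17 10/73 705/2482 195/1241 -1 -2 S
1 8/41 40/277 2748/11357 576/11357 -1 -3 W
2 20/169 4/17 846/2873 -336/2873 -2 -3 N
3 40/269 8/37 2892/9953 -672/9953 -2 -2 E
4 5/17 10/73 705/2482 195/1241 -1 -2 S
5 8/41 40/277 2748/11357 576/11357 -1 -3 W
final -2 -3 N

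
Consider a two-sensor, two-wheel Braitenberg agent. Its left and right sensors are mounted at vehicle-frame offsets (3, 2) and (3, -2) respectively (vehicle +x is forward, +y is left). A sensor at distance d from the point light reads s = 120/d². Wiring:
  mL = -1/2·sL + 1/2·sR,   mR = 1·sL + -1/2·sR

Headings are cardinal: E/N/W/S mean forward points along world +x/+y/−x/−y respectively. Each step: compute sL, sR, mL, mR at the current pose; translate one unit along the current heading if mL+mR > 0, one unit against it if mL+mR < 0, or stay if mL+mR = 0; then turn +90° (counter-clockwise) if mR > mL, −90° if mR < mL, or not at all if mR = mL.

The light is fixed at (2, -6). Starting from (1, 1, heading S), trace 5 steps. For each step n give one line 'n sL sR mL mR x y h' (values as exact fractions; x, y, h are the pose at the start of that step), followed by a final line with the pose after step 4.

0 120/17 24/5 -96/85 396/85 1 1 S
1 30/17 6 36/17 -21/17 1 0 E
2 120/13 120/13 0 60/13 2 0 S
3 60/29 20/3 200/87 -110/87 2 -1 E
4 120/13 24 96/13 -36/13 3 -1 S
final 3 -2 W

n=0: pose=(1,1,S); sL=120/17, sR=24/5; mL=-96/85, mR=396/85; mL+mR=60/17 → advance +1; mR−mL=492/85 → turn +1·90°
n=1: pose=(1,0,E); sL=30/17, sR=6; mL=36/17, mR=-21/17; mL+mR=15/17 → advance +1; mR−mL=-57/17 → turn -1·90°
n=2: pose=(2,0,S); sL=120/13, sR=120/13; mL=0, mR=60/13; mL+mR=60/13 → advance +1; mR−mL=60/13 → turn +1·90°
n=3: pose=(2,-1,E); sL=60/29, sR=20/3; mL=200/87, mR=-110/87; mL+mR=30/29 → advance +1; mR−mL=-310/87 → turn -1·90°
n=4: pose=(3,-1,S); sL=120/13, sR=24; mL=96/13, mR=-36/13; mL+mR=60/13 → advance +1; mR−mL=-132/13 → turn -1·90°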